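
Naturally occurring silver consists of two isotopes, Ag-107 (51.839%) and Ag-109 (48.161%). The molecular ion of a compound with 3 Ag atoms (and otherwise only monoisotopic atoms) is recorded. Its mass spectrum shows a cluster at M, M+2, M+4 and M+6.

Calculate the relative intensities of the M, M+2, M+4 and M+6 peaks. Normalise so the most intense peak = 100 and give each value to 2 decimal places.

The 3 Ag atoms are independent, so intensities follow the terms of (0.51839 + 0.48161)^3.
P(M) = 0.51839^3 = 0.139306
P(M+2) = 3 × 0.51839^2 × 0.48161^1 = 0.388267
P(M+4) = 3 × 0.51839^1 × 0.48161^2 = 0.360719
P(M+6) = 0.48161^3 = 0.111709
The M+2 peak is largest (0.388267); scaling to 100 gives 35.88 : 100.00 : 92.90 : 28.77.

35.88 : 100.00 : 92.90 : 28.77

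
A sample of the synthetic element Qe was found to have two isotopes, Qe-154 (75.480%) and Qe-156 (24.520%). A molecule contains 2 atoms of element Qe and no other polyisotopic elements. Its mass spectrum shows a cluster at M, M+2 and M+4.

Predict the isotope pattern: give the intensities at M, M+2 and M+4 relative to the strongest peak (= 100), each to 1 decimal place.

100.0 : 65.0 : 10.6

The 2 Qe atoms are independent, so intensities follow the terms of (0.75480 + 0.24520)^2.
P(M) = 0.75480^2 = 0.569723
P(M+2) = 2 × 0.75480^1 × 0.24520^1 = 0.370154
P(M+4) = 0.24520^2 = 0.060123
The M peak is largest (0.569723); scaling to 100 gives 100.0 : 65.0 : 10.6.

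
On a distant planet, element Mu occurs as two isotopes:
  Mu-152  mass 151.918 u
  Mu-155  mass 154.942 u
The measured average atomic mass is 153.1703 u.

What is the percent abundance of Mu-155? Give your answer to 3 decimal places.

41.412%

Let x be the fractional abundance of Mu-152; then Mu-155 has abundance 1 − x.
151.918·x + 154.942·(1 − x) = 153.1703
(151.918 − 154.942)·x = 153.1703 − 154.942
x = -1.7717 / -3.024 = 0.58588 → 58.588% Mu-152, 41.412% Mu-155.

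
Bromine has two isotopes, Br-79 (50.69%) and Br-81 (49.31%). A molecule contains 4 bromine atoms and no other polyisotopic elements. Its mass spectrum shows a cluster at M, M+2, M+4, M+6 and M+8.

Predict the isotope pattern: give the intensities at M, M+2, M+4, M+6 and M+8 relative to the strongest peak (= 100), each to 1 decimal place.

Each Br atom is independently Br-79 (p = 0.5069) or Br-81 (q = 0.4931); the cluster is the binomial expansion (p + q)^4.
P(M) = 0.5069^4 = 0.066022
P(M+2) = 4 × 0.5069^3 × 0.4931^1 = 0.256899
P(M+4) = 6 × 0.5069^2 × 0.4931^2 = 0.374857
P(M+6) = 4 × 0.5069^1 × 0.4931^3 = 0.243101
P(M+8) = 0.4931^4 = 0.059121
The M+4 peak is largest (0.374857); scaling to 100 gives 17.6 : 68.5 : 100.0 : 64.9 : 15.8.

17.6 : 68.5 : 100.0 : 64.9 : 15.8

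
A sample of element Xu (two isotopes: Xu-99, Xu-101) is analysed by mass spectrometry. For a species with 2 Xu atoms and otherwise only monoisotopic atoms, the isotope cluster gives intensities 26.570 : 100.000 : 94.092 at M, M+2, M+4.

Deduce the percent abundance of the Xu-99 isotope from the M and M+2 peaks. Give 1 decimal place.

34.7%

Let p = fractional abundance of Xu-99. I(M+2)/I(M) = [C(2,1)·p^1·(1−p)] / p^2 = 2·(1−p)/p = 100.000/26.570 = 3.7636
(1−p)/p = 3.7636/2 = 1.8818  ⇒  p = 1/(1 + 1.8818) = 0.3470
Xu-99: 34.7%, Xu-101: 65.3%.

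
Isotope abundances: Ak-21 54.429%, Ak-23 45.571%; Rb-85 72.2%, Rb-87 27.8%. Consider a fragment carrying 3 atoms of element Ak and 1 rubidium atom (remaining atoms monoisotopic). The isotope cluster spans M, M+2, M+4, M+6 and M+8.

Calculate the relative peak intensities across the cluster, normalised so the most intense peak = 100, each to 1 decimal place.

Element Ak pattern (n=3): 0.16124679 : 0.40501446 : 0.33910073 : 0.09463803
Rubidium pattern (n=1): 0.7220 : 0.2780
Convolve the two distributions (both contribute in 2-u steps):
  M: 0.16124679×0.7220 = 0.116420
  M+2: 0.16124679×0.2780 + 0.40501446×0.7220 = 0.337247
  M+4: 0.40501446×0.2780 + 0.33910073×0.7220 = 0.357425
  M+6: 0.33910073×0.2780 + 0.09463803×0.7220 = 0.162599
  M+8: 0.09463803×0.2780 = 0.026309
Scale to base peak (0.357425) = 100: 32.6 : 94.4 : 100.0 : 45.5 : 7.4

32.6 : 94.4 : 100.0 : 45.5 : 7.4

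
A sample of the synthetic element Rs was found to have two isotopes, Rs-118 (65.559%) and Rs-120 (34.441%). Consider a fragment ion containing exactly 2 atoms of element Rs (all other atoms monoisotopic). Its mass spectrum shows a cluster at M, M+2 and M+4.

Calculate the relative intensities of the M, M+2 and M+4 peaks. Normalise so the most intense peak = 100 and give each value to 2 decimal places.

Expanding (0.65559 + 0.34441)^2:
P(M) = 0.65559^2 = 0.429798
P(M+2) = 2 × 0.65559^1 × 0.34441^1 = 0.451584
P(M+4) = 0.34441^2 = 0.118618
The M+2 peak is largest (0.451584); scaling to 100 gives 95.18 : 100.00 : 26.27.

95.18 : 100.00 : 26.27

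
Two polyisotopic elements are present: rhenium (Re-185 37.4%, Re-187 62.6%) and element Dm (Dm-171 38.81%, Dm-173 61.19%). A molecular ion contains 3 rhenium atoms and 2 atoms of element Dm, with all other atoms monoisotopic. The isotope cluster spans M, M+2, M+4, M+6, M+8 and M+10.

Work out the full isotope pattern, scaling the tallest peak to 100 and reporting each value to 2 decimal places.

2.29 : 18.72 : 61.19 : 100.00 : 81.69 : 26.69

Rhenium pattern (n=3): 0.05231362 : 0.26268713 : 0.43968487 : 0.24531438
Element Dm pattern (n=2): 0.15062161 : 0.47495678 : 0.37442161
Convolve the two distributions (both contribute in 2-u steps):
  M: 0.05231362×0.15062161 = 0.007880
  M+2: 0.05231362×0.47495678 + 0.26268713×0.15062161 = 0.064413
  M+4: 0.05231362×0.37442161 + 0.26268713×0.47495678 + 0.43968487×0.15062161 = 0.210578
  M+6: 0.26268713×0.37442161 + 0.43968487×0.47495678 + 0.24531438×0.15062161 = 0.344137
  M+8: 0.43968487×0.37442161 + 0.24531438×0.47495678 = 0.281141
  M+10: 0.24531438×0.37442161 = 0.091851
Scale to base peak (0.344137) = 100: 2.29 : 18.72 : 61.19 : 100.00 : 81.69 : 26.69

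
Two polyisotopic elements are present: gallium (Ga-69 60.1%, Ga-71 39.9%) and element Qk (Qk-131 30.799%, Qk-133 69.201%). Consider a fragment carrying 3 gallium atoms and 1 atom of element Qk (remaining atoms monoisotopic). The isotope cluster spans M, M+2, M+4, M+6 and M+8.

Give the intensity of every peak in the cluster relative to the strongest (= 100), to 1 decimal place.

Gallium pattern (n=3): 0.2170818 : 0.4323576 : 0.2870394 : 0.0635212
Element Qk pattern (n=1): 0.30799 : 0.69201
Convolve the two distributions (both contribute in 2-u steps):
  M: 0.2170818×0.30799 = 0.066859
  M+2: 0.2170818×0.69201 + 0.4323576×0.30799 = 0.283385
  M+4: 0.4323576×0.69201 + 0.2870394×0.30799 = 0.387601
  M+6: 0.2870394×0.69201 + 0.0635212×0.30799 = 0.218198
  M+8: 0.0635212×0.69201 = 0.043957
Scale to base peak (0.387601) = 100: 17.2 : 73.1 : 100.0 : 56.3 : 11.3

17.2 : 73.1 : 100.0 : 56.3 : 11.3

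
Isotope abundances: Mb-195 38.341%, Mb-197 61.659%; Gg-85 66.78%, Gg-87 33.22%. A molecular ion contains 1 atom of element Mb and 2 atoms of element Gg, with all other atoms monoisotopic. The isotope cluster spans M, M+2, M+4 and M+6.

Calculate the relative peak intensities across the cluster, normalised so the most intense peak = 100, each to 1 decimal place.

38.4 : 100.0 : 71.0 : 15.3

Element Mb pattern (n=1): 0.38341 : 0.61659
Element Gg pattern (n=2): 0.44595684 : 0.44368632 : 0.11035684
Convolve the two distributions (both contribute in 2-u steps):
  M: 0.38341×0.44595684 = 0.170984
  M+2: 0.38341×0.44368632 + 0.61659×0.44595684 = 0.445086
  M+4: 0.38341×0.11035684 + 0.61659×0.44368632 = 0.315884
  M+6: 0.61659×0.11035684 = 0.068045
Scale to base peak (0.445086) = 100: 38.4 : 100.0 : 71.0 : 15.3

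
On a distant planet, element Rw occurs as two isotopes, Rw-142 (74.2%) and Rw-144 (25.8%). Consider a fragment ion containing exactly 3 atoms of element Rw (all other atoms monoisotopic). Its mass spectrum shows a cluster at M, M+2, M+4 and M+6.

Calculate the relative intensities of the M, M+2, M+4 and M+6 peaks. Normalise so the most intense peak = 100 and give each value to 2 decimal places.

The 3 Rw atoms are independent, so intensities follow the terms of (0.742 + 0.258)^3.
P(M) = 0.742^3 = 0.408518
P(M+2) = 3 × 0.742^2 × 0.258^1 = 0.426137
P(M+4) = 3 × 0.742^1 × 0.258^2 = 0.148171
P(M+6) = 0.258^3 = 0.017174
The M+2 peak is largest (0.426137); scaling to 100 gives 95.87 : 100.00 : 34.77 : 4.03.

95.87 : 100.00 : 34.77 : 4.03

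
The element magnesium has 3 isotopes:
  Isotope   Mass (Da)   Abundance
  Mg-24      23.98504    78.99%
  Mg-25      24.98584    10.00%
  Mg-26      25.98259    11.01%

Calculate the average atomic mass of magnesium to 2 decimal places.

Ar = Σ fᵢ·mᵢ = 0.7899 × 23.98504 + 0.1000 × 24.98584 + 0.1101 × 25.98259
= 18.945783 + 2.498584 + 2.860683 = 24.305050 Da

24.31 Da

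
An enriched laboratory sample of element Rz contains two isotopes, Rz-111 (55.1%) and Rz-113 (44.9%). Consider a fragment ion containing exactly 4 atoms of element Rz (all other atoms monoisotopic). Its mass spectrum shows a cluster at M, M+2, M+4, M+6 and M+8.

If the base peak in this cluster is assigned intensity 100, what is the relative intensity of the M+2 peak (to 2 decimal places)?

81.81

(0.551 + 0.449)^4 gives M 0.0922, M+2 0.3004, M+4 0.3672, M+6 0.1995, M+8 0.0406; the largest is M+4.
P(M+4) = C(4,2) × 0.551^2 × 0.449^2 = 6 × 0.303601 × 0.201601 = 0.367238 (base)
P(M+2) = C(4,1) × 0.551^3 × 0.449^1 = 4 × 0.16728415 × 0.4490 = 0.300442
Relative intensity = 0.300442 / 0.367238 × 100 = 81.81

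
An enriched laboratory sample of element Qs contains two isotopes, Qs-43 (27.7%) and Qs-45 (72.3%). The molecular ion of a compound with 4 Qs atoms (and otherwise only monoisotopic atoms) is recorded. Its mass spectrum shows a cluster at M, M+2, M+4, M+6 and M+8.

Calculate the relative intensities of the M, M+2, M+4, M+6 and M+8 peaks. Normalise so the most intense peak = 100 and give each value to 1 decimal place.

The 4 Qs atoms are independent, so intensities follow the terms of (0.277 + 0.723)^4.
P(M) = 0.277^4 = 0.005887
P(M+2) = 4 × 0.277^3 × 0.723^1 = 0.061466
P(M+4) = 6 × 0.277^2 × 0.723^2 = 0.240651
P(M+6) = 4 × 0.277^1 × 0.723^3 = 0.418750
P(M+8) = 0.723^4 = 0.273246
The M+6 peak is largest (0.418750); scaling to 100 gives 1.4 : 14.7 : 57.5 : 100.0 : 65.3.

1.4 : 14.7 : 57.5 : 100.0 : 65.3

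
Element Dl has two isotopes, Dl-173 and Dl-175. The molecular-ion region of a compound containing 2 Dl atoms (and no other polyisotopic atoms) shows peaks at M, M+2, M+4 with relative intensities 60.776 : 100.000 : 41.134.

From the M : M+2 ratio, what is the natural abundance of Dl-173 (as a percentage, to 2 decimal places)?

Write p for the Dl-173 fraction. I(M+2)/I(M) = [C(2,1)·p^1·(1−p)] / p^2 = 2·(1−p)/p = 100.000/60.776 = 1.6454
(1−p)/p = 1.6454/2 = 0.8227  ⇒  p = 1/(1 + 0.8227) = 0.5486
Dl-173: 54.86%, Dl-175: 45.14%.

54.86%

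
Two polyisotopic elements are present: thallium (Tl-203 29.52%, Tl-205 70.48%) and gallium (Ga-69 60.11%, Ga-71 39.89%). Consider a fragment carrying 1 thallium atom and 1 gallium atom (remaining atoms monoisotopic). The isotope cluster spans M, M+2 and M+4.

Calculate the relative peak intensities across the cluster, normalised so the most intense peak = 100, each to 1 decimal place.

Thallium pattern (n=1): 0.2952 : 0.7048
Gallium pattern (n=1): 0.6011 : 0.3989
Convolve the two distributions (both contribute in 2-u steps):
  M: 0.2952×0.6011 = 0.177445
  M+2: 0.2952×0.3989 + 0.7048×0.6011 = 0.541411
  M+4: 0.7048×0.3989 = 0.281145
Scale to base peak (0.541411) = 100: 32.8 : 100.0 : 51.9

32.8 : 100.0 : 51.9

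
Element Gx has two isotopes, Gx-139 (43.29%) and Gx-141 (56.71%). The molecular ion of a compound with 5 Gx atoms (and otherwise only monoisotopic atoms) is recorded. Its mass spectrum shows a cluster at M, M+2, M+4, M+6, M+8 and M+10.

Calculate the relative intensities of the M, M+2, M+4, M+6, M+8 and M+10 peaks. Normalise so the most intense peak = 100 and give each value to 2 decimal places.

Each Gx atom is independently Gx-139 (p = 0.4329) or Gx-141 (q = 0.5671); the cluster is the binomial expansion (p + q)^5.
P(M) = 0.4329^5 = 0.015203
P(M+2) = 5 × 0.4329^4 × 0.5671^1 = 0.099582
P(M+4) = 10 × 0.4329^3 × 0.5671^2 = 0.260905
P(M+6) = 10 × 0.4329^2 × 0.5671^3 = 0.341786
P(M+8) = 5 × 0.4329^1 × 0.5671^4 = 0.223870
P(M+10) = 0.5671^5 = 0.058654
The M+6 peak is largest (0.341786); scaling to 100 gives 4.45 : 29.14 : 76.34 : 100.00 : 65.50 : 17.16.

4.45 : 29.14 : 76.34 : 100.00 : 65.50 : 17.16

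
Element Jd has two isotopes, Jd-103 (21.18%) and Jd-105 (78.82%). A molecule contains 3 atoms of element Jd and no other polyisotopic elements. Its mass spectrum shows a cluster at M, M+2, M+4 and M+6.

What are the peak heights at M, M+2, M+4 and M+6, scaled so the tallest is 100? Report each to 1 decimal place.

1.9 : 21.7 : 80.6 : 100.0

Each Jd atom is independently Jd-103 (p = 0.2118) or Jd-105 (q = 0.7882); the cluster is the binomial expansion (p + q)^3.
P(M) = 0.2118^3 = 0.009501
P(M+2) = 3 × 0.2118^2 × 0.7882^1 = 0.106074
P(M+4) = 3 × 0.2118^1 × 0.7882^2 = 0.394748
P(M+6) = 0.7882^3 = 0.489677
The M+6 peak is largest (0.489677); scaling to 100 gives 1.9 : 21.7 : 80.6 : 100.0.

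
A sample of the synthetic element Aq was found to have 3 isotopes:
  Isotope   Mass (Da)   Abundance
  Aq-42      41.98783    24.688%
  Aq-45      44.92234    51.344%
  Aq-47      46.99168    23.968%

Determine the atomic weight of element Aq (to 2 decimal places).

The abundance-weighted mean is 0.24688 × 41.98783 + 0.51344 × 44.92234 + 0.23968 × 46.99168
= 10.365955 + 23.064926 + 11.262966 = 44.693847 Da

44.69 Da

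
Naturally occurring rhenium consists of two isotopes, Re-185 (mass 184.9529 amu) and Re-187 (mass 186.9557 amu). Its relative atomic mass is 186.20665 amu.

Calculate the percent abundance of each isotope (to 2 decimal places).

Re-185: 37.40%, Re-187: 62.60%

Writing the weighted mean with unknown fraction x of Re-185:
184.9529·x + 186.9557·(1 − x) = 186.20665
(184.9529 − 186.9557)·x = 186.20665 − 186.9557
x = -0.74905 / -2.0028 = 0.37400 → 37.40% Re-185, 62.60% Re-187.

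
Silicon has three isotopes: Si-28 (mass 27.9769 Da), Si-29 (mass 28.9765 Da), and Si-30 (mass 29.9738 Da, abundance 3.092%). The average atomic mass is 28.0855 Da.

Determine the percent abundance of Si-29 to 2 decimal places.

4.69%

The remaining 96.908% is split between Si-28 (fraction x) and Si-29 (fraction 0.96908 − x).
Substituting: 27.9769x + 28.9765(0.96908 − x) = 27.158710104
(27.9769 − 28.9765)x = -0.921836516  ⇒  x = 0.92221, y = 0.04687
Si-28: 92.22%, Si-29: 4.69%.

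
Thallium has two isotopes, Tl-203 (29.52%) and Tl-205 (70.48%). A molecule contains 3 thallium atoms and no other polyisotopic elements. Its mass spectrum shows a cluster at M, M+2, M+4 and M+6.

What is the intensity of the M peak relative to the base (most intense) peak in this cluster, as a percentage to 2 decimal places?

Term probabilities: M 0.0257, M+2 0.1843, M+4 0.4399, M+6 0.3501. Base peak = M+4.
P(M+4) = C(3,2) × 0.2952^1 × 0.7048^2 = 3 × 0.2952 × 0.49674304 = 0.439916 (base)
P(M) = C(3,0) × 0.2952^3 × 0.7048^0 = 1 × 0.02572463 × 1.0000 = 0.025725
Relative intensity = 0.025725 / 0.439916 × 100 = 5.85

5.85%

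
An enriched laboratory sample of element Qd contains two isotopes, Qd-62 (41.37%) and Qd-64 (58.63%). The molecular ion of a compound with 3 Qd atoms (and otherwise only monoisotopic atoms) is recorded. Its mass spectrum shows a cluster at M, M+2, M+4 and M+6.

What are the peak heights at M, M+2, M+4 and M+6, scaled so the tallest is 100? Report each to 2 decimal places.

The 3 Qd atoms are independent, so intensities follow the terms of (0.4137 + 0.5863)^3.
P(M) = 0.4137^3 = 0.070804
P(M+2) = 3 × 0.4137^2 × 0.5863^1 = 0.301032
P(M+4) = 3 × 0.4137^1 × 0.5863^2 = 0.426625
P(M+6) = 0.5863^3 = 0.201539
The M+4 peak is largest (0.426625); scaling to 100 gives 16.60 : 70.56 : 100.00 : 47.24.

16.60 : 70.56 : 100.00 : 47.24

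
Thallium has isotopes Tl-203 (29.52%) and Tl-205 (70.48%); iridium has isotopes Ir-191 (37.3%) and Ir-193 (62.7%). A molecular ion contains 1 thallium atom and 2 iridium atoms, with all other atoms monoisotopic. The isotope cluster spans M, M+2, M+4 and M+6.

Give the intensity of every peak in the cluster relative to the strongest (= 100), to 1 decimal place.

Thallium pattern (n=1): 0.2952 : 0.7048
Iridium pattern (n=2): 0.139129 : 0.467742 : 0.393129
Convolve the two distributions (both contribute in 2-u steps):
  M: 0.2952×0.139129 = 0.041071
  M+2: 0.2952×0.467742 + 0.7048×0.139129 = 0.236136
  M+4: 0.2952×0.393129 + 0.7048×0.467742 = 0.445716
  M+6: 0.7048×0.393129 = 0.277077
Scale to base peak (0.445716) = 100: 9.2 : 53.0 : 100.0 : 62.2

9.2 : 53.0 : 100.0 : 62.2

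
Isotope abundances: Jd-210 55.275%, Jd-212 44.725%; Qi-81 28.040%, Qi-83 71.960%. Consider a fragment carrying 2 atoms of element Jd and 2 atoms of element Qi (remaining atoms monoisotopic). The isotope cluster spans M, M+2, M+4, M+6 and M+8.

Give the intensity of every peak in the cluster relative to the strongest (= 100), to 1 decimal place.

6.4 : 43.4 : 100.0 : 90.2 : 27.7

Element Jd pattern (n=2): 0.30553256 : 0.49443487 : 0.20003256
Element Qi pattern (n=2): 0.07862416 : 0.40355168 : 0.51782416
Convolve the two distributions (both contribute in 2-u steps):
  M: 0.30553256×0.07862416 = 0.024022
  M+2: 0.30553256×0.40355168 + 0.49443487×0.07862416 = 0.162173
  M+4: 0.30553256×0.51782416 + 0.49443487×0.40355168 + 0.20003256×0.07862416 = 0.373470
  M+6: 0.49443487×0.51782416 + 0.20003256×0.40355168 = 0.336754
  M+8: 0.20003256×0.51782416 = 0.103582
Scale to base peak (0.373470) = 100: 6.4 : 43.4 : 100.0 : 90.2 : 27.7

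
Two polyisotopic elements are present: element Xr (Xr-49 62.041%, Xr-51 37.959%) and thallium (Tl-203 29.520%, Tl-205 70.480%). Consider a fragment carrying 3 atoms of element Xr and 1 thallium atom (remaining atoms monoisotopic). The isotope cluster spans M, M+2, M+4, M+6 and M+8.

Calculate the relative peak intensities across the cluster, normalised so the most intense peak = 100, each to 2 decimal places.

18.16 : 76.71 : 100.00 : 52.86 : 9.93

Element Xr pattern (n=3): 0.23880112 : 0.43832233 : 0.26818197 : 0.05469458
Thallium pattern (n=1): 0.2952 : 0.7048
Convolve the two distributions (both contribute in 2-u steps):
  M: 0.23880112×0.2952 = 0.070494
  M+2: 0.23880112×0.7048 + 0.43832233×0.2952 = 0.297700
  M+4: 0.43832233×0.7048 + 0.26818197×0.2952 = 0.388097
  M+6: 0.26818197×0.7048 + 0.05469458×0.2952 = 0.205160
  M+8: 0.05469458×0.7048 = 0.038549
Scale to base peak (0.388097) = 100: 18.16 : 76.71 : 100.00 : 52.86 : 9.93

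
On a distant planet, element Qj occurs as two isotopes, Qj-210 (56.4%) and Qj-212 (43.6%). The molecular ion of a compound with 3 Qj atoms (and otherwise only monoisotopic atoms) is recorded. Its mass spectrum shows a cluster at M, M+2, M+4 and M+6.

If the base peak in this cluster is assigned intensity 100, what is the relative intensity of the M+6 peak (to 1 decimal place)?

19.9

Term probabilities: M 0.1794, M+2 0.4161, M+4 0.3216, M+6 0.0829. Base peak = M+2.
P(M+2) = C(3,1) × 0.564^2 × 0.436^1 = 3 × 0.318096 × 0.4360 = 0.416070 (base)
P(M+6) = C(3,3) × 0.564^0 × 0.436^3 = 1 × 1.0000 × 0.08288186 = 0.082882
Relative intensity = 0.082882 / 0.416070 × 100 = 19.9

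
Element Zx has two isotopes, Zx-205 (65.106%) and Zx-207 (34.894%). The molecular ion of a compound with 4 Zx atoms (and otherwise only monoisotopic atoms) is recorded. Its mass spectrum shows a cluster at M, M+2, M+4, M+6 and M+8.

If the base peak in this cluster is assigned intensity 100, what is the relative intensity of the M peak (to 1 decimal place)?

46.6

Binomial terms of (0.65106 + 0.34894)^4: M 0.1797, M+2 0.3852, M+4 0.3097, M+6 0.1106, M+8 0.0148 → M+2 is the base peak.
P(M+2) = C(4,1) × 0.65106^3 × 0.34894^1 = 4 × 0.27597074 × 0.34894 = 0.385189 (base)
P(M) = C(4,0) × 0.65106^4 × 0.34894^0 = 1 × 0.17967351 × 1.0000 = 0.179674
Relative intensity = 0.179674 / 0.385189 × 100 = 46.6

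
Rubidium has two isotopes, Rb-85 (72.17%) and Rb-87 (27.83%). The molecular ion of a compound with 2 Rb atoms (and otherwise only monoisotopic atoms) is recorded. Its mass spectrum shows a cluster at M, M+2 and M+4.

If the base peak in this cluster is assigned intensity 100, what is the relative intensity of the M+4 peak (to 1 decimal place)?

14.9

Binomial terms of (0.7217 + 0.2783)^2: M 0.5209, M+2 0.4017, M+4 0.0775 → M is the base peak.
P(M) = C(2,0) × 0.7217^2 × 0.2783^0 = 1 × 0.52085089 × 1.0000 = 0.520851 (base)
P(M+4) = C(2,2) × 0.7217^0 × 0.2783^2 = 1 × 1.0000 × 0.07745089 = 0.077451
Relative intensity = 0.077451 / 0.520851 × 100 = 14.9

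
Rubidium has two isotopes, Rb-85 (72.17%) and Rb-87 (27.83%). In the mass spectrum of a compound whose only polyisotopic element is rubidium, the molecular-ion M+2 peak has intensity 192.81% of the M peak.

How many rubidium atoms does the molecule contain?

5

With n Rb atoms, P(M+2)/P(M) = C(n,1)·p^(n−1)q / p^n = n·q/p = n · 0.2783/0.7217.
n = 1.9281 × 0.7217/0.2783 = 5.00 ≈ 5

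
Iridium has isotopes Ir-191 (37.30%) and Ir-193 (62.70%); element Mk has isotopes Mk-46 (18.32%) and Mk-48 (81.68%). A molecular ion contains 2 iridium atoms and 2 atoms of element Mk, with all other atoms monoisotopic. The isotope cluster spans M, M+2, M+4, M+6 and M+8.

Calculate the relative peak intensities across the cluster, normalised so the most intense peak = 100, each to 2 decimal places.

Iridium pattern (n=2): 0.139129 : 0.467742 : 0.393129
Element Mk pattern (n=2): 0.03356224 : 0.29927552 : 0.66716224
Convolve the two distributions (both contribute in 2-u steps):
  M: 0.139129×0.03356224 = 0.004669
  M+2: 0.139129×0.29927552 + 0.467742×0.03356224 = 0.057336
  M+4: 0.139129×0.66716224 + 0.467742×0.29927552 + 0.393129×0.03356224 = 0.246000
  M+6: 0.467742×0.66716224 + 0.393129×0.29927552 = 0.429714
  M+8: 0.393129×0.66716224 = 0.262281
Scale to base peak (0.429714) = 100: 1.09 : 13.34 : 57.25 : 100.00 : 61.04

1.09 : 13.34 : 57.25 : 100.00 : 61.04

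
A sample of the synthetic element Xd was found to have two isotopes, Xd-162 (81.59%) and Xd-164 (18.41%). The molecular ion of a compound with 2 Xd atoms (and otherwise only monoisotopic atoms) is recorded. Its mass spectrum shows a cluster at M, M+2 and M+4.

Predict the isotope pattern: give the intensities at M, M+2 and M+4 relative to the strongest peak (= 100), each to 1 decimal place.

100.0 : 45.1 : 5.1

The 2 Xd atoms are independent, so intensities follow the terms of (0.8159 + 0.1841)^2.
P(M) = 0.8159^2 = 0.665693
P(M+2) = 2 × 0.8159^1 × 0.1841^1 = 0.300414
P(M+4) = 0.1841^2 = 0.033893
The M peak is largest (0.665693); scaling to 100 gives 100.0 : 45.1 : 5.1.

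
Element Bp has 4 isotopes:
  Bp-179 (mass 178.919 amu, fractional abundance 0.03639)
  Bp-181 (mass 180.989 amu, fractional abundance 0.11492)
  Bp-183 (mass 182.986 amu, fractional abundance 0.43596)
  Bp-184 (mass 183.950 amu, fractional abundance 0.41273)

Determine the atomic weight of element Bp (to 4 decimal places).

183.0064 amu

Average mass = Σ (abundance × isotope mass) = 0.03639 × 178.919 + 0.11492 × 180.989 + 0.43596 × 182.986 + 0.41273 × 183.950
= 6.51086 + 20.79926 + 79.77458 + 75.92168 = 183.00638 amu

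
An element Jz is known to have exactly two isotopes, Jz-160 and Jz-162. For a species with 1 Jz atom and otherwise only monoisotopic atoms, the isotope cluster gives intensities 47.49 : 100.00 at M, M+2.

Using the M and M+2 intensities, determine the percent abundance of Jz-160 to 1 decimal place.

32.2%

Write p for the Jz-160 fraction. I(M+2)/I(M) = [C(1,1)·p^0·(1−p)] / p^1 = 1·(1−p)/p = 100.00/47.49 = 2.1057
(1−p)/p = 2.1057/1 = 2.1057  ⇒  p = 1/(1 + 2.1057) = 0.3220
Jz-160: 32.2%, Jz-162: 67.8%.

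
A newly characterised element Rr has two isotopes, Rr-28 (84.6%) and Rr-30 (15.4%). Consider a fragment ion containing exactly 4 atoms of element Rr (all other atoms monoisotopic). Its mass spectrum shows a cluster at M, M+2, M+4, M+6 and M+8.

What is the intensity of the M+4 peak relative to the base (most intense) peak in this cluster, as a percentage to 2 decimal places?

19.88%

(0.846 + 0.154)^4 gives M 0.5122, M+2 0.3730, M+4 0.1018, M+6 0.0124, M+8 0.0006; the largest is M.
P(M) = C(4,0) × 0.846^4 × 0.154^0 = 1 × 0.51224939 × 1.0000 = 0.512249 (base)
P(M+4) = C(4,2) × 0.846^2 × 0.154^2 = 6 × 0.715716 × 0.023716 = 0.101844
Relative intensity = 0.101844 / 0.512249 × 100 = 19.88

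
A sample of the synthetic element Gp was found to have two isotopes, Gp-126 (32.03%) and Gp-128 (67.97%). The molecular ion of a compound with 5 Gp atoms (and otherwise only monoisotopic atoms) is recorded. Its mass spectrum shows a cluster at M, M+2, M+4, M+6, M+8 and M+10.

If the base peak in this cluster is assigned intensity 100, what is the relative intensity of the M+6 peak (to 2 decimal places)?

94.25

Term probabilities: M 0.0034, M+2 0.0358, M+4 0.1518, M+6 0.3222, M+8 0.3418, M+10 0.1451. Base peak = M+8.
P(M+8) = C(5,4) × 0.3203^1 × 0.6797^4 = 5 × 0.3203 × 0.21343669 = 0.341819 (base)
P(M+6) = C(5,3) × 0.3203^2 × 0.6797^3 = 10 × 0.10259209 × 0.31401602 = 0.322156
Relative intensity = 0.322156 / 0.341819 × 100 = 94.25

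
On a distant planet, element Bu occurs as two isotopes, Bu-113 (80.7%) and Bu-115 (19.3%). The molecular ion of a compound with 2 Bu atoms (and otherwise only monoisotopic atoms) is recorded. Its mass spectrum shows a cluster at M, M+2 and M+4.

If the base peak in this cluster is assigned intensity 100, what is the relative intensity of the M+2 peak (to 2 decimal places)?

Term probabilities: M 0.6512, M+2 0.3115, M+4 0.0372. Base peak = M.
P(M) = C(2,0) × 0.807^2 × 0.193^0 = 1 × 0.651249 × 1.0000 = 0.651249 (base)
P(M+2) = C(2,1) × 0.807^1 × 0.193^1 = 2 × 0.8070 × 0.1930 = 0.311502
Relative intensity = 0.311502 / 0.651249 × 100 = 47.83

47.83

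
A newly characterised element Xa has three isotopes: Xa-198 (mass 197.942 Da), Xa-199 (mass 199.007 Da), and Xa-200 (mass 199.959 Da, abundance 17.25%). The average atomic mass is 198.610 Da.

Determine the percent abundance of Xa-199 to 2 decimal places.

30.05%

Let x and y be the fractions of Xa-198 and Xa-199. Then x + y = 1 − 0.1725 = 0.8275 and 197.942x + 199.007y = 198.610 − 0.1725×199.959 = 164.1170725.
Substituting: 197.942x + 199.007(0.8275 − x) = 164.1170725
(197.942 − 199.007)x = -0.56122  ⇒  x = 0.52697, y = 0.30053
Xa-198: 52.70%, Xa-199: 30.05%.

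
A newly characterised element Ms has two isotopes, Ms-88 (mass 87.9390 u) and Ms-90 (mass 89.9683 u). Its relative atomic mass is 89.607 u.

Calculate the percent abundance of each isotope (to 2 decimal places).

Let x be the fractional abundance of Ms-88; then Ms-90 has abundance 1 − x.
87.9390·x + 89.9683·(1 − x) = 89.607
(87.9390 − 89.9683)·x = 89.607 − 89.9683
x = -0.3613 / -2.0293 = 0.17804 → 17.80% Ms-88, 82.20% Ms-90.

Ms-88: 17.80%, Ms-90: 82.20%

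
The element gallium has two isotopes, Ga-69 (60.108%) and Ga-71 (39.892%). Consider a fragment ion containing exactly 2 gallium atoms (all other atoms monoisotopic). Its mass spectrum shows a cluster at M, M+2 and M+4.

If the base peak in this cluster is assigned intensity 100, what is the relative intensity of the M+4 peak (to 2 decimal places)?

Term probabilities: M 0.3613, M+2 0.4796, M+4 0.1591. Base peak = M+2.
P(M+2) = C(2,1) × 0.60108^1 × 0.39892^1 = 2 × 0.60108 × 0.39892 = 0.479566 (base)
P(M+4) = C(2,2) × 0.60108^0 × 0.39892^2 = 1 × 1.0000 × 0.15913717 = 0.159137
Relative intensity = 0.159137 / 0.479566 × 100 = 33.18

33.18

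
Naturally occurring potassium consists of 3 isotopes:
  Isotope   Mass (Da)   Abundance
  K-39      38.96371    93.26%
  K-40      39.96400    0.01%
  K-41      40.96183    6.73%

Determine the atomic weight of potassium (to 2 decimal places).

39.10 Da

Average mass = Σ (abundance × isotope mass) = 0.9326 × 38.96371 + 0.0001 × 39.96400 + 0.0673 × 40.96183
= 36.337556 + 0.003996 + 2.756731 = 39.098283 Da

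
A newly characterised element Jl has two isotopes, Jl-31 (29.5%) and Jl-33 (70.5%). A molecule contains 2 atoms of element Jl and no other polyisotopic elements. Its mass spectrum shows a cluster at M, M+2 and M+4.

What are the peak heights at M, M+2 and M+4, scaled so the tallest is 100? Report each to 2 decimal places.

Each Jl atom is independently Jl-31 (p = 0.295) or Jl-33 (q = 0.705); the cluster is the binomial expansion (p + q)^2.
P(M) = 0.295^2 = 0.087025
P(M+2) = 2 × 0.295^1 × 0.705^1 = 0.415950
P(M+4) = 0.705^2 = 0.497025
The M+4 peak is largest (0.497025); scaling to 100 gives 17.51 : 83.69 : 100.00.

17.51 : 83.69 : 100.00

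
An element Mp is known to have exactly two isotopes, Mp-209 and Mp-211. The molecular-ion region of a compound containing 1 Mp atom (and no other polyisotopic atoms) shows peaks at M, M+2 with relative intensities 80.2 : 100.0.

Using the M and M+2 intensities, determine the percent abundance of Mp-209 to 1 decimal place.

If p is the fraction of Mp that is Mp-209, then I(M+2)/I(M) = [C(1,1)·p^0·(1−p)] / p^1 = 1·(1−p)/p = 100.0/80.2 = 1.2469
(1−p)/p = 1.2469/1 = 1.2469  ⇒  p = 1/(1 + 1.2469) = 0.4451
Mp-209: 44.5%, Mp-211: 55.5%.

44.5%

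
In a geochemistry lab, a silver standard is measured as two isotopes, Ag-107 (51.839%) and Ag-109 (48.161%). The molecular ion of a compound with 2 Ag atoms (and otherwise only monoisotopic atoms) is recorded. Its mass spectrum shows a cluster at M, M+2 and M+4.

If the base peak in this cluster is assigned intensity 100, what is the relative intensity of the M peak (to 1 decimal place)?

53.8

Term probabilities: M 0.2687, M+2 0.4993, M+4 0.2319. Base peak = M+2.
P(M+2) = C(2,1) × 0.51839^1 × 0.48161^1 = 2 × 0.51839 × 0.48161 = 0.499324 (base)
P(M) = C(2,0) × 0.51839^2 × 0.48161^0 = 1 × 0.26872819 × 1.0000 = 0.268728
Relative intensity = 0.268728 / 0.499324 × 100 = 53.8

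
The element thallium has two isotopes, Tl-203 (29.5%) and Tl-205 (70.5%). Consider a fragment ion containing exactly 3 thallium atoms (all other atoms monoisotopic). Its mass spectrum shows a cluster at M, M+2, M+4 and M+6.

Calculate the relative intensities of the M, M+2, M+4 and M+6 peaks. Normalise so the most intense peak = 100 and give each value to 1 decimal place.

Each Tl atom is independently Tl-203 (p = 0.295) or Tl-205 (q = 0.705); the cluster is the binomial expansion (p + q)^3.
P(M) = 0.295^3 = 0.025672
P(M+2) = 3 × 0.295^2 × 0.705^1 = 0.184058
P(M+4) = 3 × 0.295^1 × 0.705^2 = 0.439867
P(M+6) = 0.705^3 = 0.350403
The M+4 peak is largest (0.439867); scaling to 100 gives 5.8 : 41.8 : 100.0 : 79.7.

5.8 : 41.8 : 100.0 : 79.7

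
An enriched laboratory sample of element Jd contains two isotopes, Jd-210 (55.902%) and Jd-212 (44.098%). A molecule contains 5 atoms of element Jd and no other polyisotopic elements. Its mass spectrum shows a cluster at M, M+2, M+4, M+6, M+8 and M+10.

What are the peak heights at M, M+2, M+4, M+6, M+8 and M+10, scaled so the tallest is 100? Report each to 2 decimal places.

Each Jd atom is independently Jd-210 (p = 0.55902) or Jd-212 (q = 0.44098); the cluster is the binomial expansion (p + q)^5.
P(M) = 0.55902^5 = 0.054593
P(M+2) = 5 × 0.55902^4 × 0.44098^1 = 0.215327
P(M+4) = 10 × 0.55902^3 × 0.44098^2 = 0.339719
P(M+6) = 10 × 0.55902^2 × 0.44098^3 = 0.267986
P(M+8) = 5 × 0.55902^1 × 0.44098^4 = 0.105699
P(M+10) = 0.44098^5 = 0.016676
The M+4 peak is largest (0.339719); scaling to 100 gives 16.07 : 63.38 : 100.00 : 78.88 : 31.11 : 4.91.

16.07 : 63.38 : 100.00 : 78.88 : 31.11 : 4.91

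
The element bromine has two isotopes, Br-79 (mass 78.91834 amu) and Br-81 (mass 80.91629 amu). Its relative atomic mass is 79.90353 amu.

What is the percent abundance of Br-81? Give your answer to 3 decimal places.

49.310%

With x = fraction of Br-79 (so Br-81 is 1 − x):
78.91834·x + 80.91629·(1 − x) = 79.90353
(78.91834 − 80.91629)·x = 79.90353 − 80.91629
x = -1.01276 / -1.99795 = 0.50690 → 50.690% Br-79, 49.310% Br-81.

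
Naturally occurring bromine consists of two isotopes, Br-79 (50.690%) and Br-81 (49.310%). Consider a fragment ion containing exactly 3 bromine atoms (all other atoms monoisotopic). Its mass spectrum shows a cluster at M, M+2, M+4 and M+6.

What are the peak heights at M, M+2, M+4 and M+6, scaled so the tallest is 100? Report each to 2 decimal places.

34.27 : 100.00 : 97.28 : 31.54

The 3 Br atoms are independent, so intensities follow the terms of (0.50690 + 0.49310)^3.
P(M) = 0.50690^3 = 0.130247
P(M+2) = 3 × 0.50690^2 × 0.49310^1 = 0.380103
P(M+4) = 3 × 0.50690^1 × 0.49310^2 = 0.369755
P(M+6) = 0.49310^3 = 0.119896
The M+2 peak is largest (0.380103); scaling to 100 gives 34.27 : 100.00 : 97.28 : 31.54.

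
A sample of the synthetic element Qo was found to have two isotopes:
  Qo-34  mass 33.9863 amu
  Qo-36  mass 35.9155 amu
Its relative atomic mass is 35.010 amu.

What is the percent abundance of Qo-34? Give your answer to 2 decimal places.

46.94%

Let x be the fractional abundance of Qo-34; then Qo-36 has abundance 1 − x.
33.9863·x + 35.9155·(1 − x) = 35.010
(33.9863 − 35.9155)·x = 35.010 − 35.9155
x = -0.9055 / -1.9292 = 0.46937 → 46.94% Qo-34, 53.06% Qo-36.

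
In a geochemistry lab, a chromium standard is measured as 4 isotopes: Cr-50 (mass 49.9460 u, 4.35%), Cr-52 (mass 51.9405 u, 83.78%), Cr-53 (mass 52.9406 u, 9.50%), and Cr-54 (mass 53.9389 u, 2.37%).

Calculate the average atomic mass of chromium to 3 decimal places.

51.996 u

Average mass = Σ (abundance × isotope mass) = 0.0435 × 49.9460 + 0.8378 × 51.9405 + 0.0950 × 52.9406 + 0.0237 × 53.9389
= 2.17265 + 43.51575 + 5.02936 + 1.27835 = 51.99611 u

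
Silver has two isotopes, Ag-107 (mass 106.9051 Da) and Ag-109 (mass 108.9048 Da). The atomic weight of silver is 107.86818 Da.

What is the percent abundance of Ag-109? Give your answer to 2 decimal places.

With x = fraction of Ag-107 (so Ag-109 is 1 − x):
106.9051·x + 108.9048·(1 − x) = 107.86818
(106.9051 − 108.9048)·x = 107.86818 − 108.9048
x = -1.03662 / -1.9997 = 0.51839 → 51.84% Ag-107, 48.16% Ag-109.

48.16%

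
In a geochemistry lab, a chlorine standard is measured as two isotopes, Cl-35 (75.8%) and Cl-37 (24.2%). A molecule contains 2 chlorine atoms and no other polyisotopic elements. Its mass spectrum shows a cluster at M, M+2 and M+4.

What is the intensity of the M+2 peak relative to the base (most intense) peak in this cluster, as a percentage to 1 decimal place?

63.9%

Binomial terms of (0.758 + 0.242)^2: M 0.5746, M+2 0.3669, M+4 0.0586 → M is the base peak.
P(M) = C(2,0) × 0.758^2 × 0.242^0 = 1 × 0.574564 × 1.0000 = 0.574564 (base)
P(M+2) = C(2,1) × 0.758^1 × 0.242^1 = 2 × 0.7580 × 0.2420 = 0.366872
Relative intensity = 0.366872 / 0.574564 × 100 = 63.9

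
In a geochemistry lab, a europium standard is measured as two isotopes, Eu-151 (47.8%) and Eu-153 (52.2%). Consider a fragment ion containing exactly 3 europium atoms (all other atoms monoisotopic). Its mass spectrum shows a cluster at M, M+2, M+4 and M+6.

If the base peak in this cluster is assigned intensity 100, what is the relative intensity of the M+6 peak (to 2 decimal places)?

Term probabilities: M 0.1092, M+2 0.3578, M+4 0.3907, M+6 0.1422. Base peak = M+4.
P(M+4) = C(3,2) × 0.478^1 × 0.522^2 = 3 × 0.4780 × 0.272484 = 0.390742 (base)
P(M+6) = C(3,3) × 0.478^0 × 0.522^3 = 1 × 1.0000 × 0.14223665 = 0.142237
Relative intensity = 0.142237 / 0.390742 × 100 = 36.40

36.40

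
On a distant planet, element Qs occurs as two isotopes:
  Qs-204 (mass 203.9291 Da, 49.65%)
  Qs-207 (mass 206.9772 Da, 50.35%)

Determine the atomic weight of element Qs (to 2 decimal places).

205.46 Da

Average mass = Σ (abundance × isotope mass) = 0.4965 × 203.9291 + 0.5035 × 206.9772
= 101.25080 + 104.21302 = 205.46382 Da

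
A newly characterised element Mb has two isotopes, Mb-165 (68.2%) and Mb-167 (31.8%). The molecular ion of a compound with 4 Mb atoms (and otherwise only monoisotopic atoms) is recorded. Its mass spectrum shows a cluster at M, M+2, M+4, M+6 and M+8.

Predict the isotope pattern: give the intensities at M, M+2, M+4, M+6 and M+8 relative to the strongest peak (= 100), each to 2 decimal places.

Expanding (0.682 + 0.318)^4:
P(M) = 0.682^4 = 0.216340
P(M+2) = 4 × 0.682^3 × 0.318^1 = 0.403497
P(M+4) = 6 × 0.682^2 × 0.318^2 = 0.282211
P(M+6) = 4 × 0.682^1 × 0.318^3 = 0.087725
P(M+8) = 0.318^4 = 0.010226
The M+2 peak is largest (0.403497); scaling to 100 gives 53.62 : 100.00 : 69.94 : 21.74 : 2.53.

53.62 : 100.00 : 69.94 : 21.74 : 2.53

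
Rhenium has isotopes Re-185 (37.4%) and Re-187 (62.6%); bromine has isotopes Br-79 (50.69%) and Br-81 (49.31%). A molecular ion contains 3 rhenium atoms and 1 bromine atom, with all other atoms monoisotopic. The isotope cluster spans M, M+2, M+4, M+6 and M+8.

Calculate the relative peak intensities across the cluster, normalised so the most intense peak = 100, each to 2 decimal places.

7.52 : 45.10 : 100.00 : 96.81 : 34.33

Rhenium pattern (n=3): 0.05231362 : 0.26268713 : 0.43968487 : 0.24531438
Bromine pattern (n=1): 0.5069 : 0.4931
Convolve the two distributions (both contribute in 2-u steps):
  M: 0.05231362×0.5069 = 0.026518
  M+2: 0.05231362×0.4931 + 0.26268713×0.5069 = 0.158952
  M+4: 0.26268713×0.4931 + 0.43968487×0.5069 = 0.352407
  M+6: 0.43968487×0.4931 + 0.24531438×0.5069 = 0.341158
  M+8: 0.24531438×0.4931 = 0.120965
Scale to base peak (0.352407) = 100: 7.52 : 45.10 : 100.00 : 96.81 : 34.33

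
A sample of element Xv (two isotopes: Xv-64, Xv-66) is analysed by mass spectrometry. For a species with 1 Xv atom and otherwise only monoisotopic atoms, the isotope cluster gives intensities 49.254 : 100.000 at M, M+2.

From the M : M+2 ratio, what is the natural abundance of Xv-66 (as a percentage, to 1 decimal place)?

67.0%

Write p for the Xv-64 fraction. I(M+2)/I(M) = [C(1,1)·p^0·(1−p)] / p^1 = 1·(1−p)/p = 100.000/49.254 = 2.0303
(1−p)/p = 2.0303/1 = 2.0303  ⇒  p = 1/(1 + 2.0303) = 0.3300
Xv-64: 33.0%, Xv-66: 67.0%.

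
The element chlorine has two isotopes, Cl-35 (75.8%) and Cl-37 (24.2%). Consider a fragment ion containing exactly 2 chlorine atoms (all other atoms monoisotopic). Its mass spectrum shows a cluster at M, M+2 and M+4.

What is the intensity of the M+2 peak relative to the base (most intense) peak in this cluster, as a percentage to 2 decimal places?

Term probabilities: M 0.5746, M+2 0.3669, M+4 0.0586. Base peak = M.
P(M) = C(2,0) × 0.758^2 × 0.242^0 = 1 × 0.574564 × 1.0000 = 0.574564 (base)
P(M+2) = C(2,1) × 0.758^1 × 0.242^1 = 2 × 0.7580 × 0.2420 = 0.366872
Relative intensity = 0.366872 / 0.574564 × 100 = 63.85

63.85%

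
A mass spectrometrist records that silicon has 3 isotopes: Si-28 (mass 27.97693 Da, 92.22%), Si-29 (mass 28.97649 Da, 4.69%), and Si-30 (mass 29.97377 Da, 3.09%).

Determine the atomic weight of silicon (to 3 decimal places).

28.086 Da

Average mass = Σ (abundance × isotope mass) = 0.9222 × 27.97693 + 0.0469 × 28.97649 + 0.0309 × 29.97377
= 25.800325 + 1.358997 + 0.926189 = 28.085511 Da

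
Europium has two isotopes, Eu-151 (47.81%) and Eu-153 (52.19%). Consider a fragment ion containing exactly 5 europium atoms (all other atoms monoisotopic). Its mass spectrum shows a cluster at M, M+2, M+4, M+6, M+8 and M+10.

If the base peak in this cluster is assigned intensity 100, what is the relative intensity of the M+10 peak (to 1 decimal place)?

Binomial terms of (0.4781 + 0.5219)^5: M 0.0250, M+2 0.1363, M+4 0.2977, M+6 0.3249, M+8 0.1774, M+10 0.0387 → M+6 is the base peak.
P(M+6) = C(5,3) × 0.4781^2 × 0.5219^3 = 10 × 0.22857961 × 0.14215492 = 0.324937 (base)
P(M+10) = C(5,5) × 0.4781^0 × 0.5219^5 = 1 × 1.0000 × 0.0387201 = 0.038720
Relative intensity = 0.038720 / 0.324937 × 100 = 11.9

11.9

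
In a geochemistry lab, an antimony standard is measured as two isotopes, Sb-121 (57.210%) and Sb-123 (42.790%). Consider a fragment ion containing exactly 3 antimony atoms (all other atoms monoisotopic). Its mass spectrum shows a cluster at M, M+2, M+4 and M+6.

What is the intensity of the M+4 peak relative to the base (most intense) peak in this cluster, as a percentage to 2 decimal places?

74.79%

Binomial terms of (0.57210 + 0.42790)^3: M 0.1872, M+2 0.4202, M+4 0.3143, M+6 0.0783 → M+2 is the base peak.
P(M+2) = C(3,1) × 0.57210^2 × 0.42790^1 = 3 × 0.32729841 × 0.4279 = 0.420153 (base)
P(M+4) = C(3,2) × 0.57210^1 × 0.42790^2 = 3 × 0.5721 × 0.18309841 = 0.314252
Relative intensity = 0.314252 / 0.420153 × 100 = 74.79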